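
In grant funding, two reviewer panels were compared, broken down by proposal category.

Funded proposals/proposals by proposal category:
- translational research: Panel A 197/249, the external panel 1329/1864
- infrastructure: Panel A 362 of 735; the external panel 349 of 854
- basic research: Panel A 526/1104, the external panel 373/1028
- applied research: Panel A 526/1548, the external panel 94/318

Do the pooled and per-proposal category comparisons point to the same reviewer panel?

No

Translational research: Panel A 197/249 = 79.1%, the external panel 1329/1864 = 71.3% → Panel A
Infrastructure: Panel A 362/735 = 49.3%, the external panel 349/854 = 40.9% → Panel A
Basic research: Panel A 526/1104 = 47.6%, the external panel 373/1028 = 36.3% → Panel A
Applied research: Panel A 526/1548 = 34.0%, the external panel 94/318 = 29.6% → Panel A
Overall: Panel A 1611/3636 = 44.3%, the external panel 2145/4064 = 52.8% → the external panel
Panel A wins each proposal group but the external panel wins overall — the comparison reverses. Panel A's proposals skew toward applied research, which has a lower base rate.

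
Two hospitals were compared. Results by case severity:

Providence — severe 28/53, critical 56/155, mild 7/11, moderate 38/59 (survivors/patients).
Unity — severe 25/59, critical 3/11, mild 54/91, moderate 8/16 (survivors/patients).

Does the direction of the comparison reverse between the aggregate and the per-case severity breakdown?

Yes

Severe: Providence 28/53 = 52.8%, Unity 25/59 = 42.4% → Providence
Critical: Providence 56/155 = 36.1%, Unity 3/11 = 27.3% → Providence
Mild: Providence 7/11 = 63.6%, Unity 54/91 = 59.3% → Providence
Moderate: Providence 38/59 = 64.4%, Unity 8/16 = 50.0% → Providence
Overall: Providence 129/278 = 46.4%, Unity 90/177 = 50.8% → Unity
Providence wins each case group but Unity wins overall — the comparison reverses. Providence's patients skew toward critical, which has a lower base rate.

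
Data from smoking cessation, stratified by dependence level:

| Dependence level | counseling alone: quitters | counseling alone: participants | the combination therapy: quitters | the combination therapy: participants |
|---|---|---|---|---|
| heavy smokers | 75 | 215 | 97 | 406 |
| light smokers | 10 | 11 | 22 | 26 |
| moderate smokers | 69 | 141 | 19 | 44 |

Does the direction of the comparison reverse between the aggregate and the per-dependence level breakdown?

No

Heavy smokers: counseling alone 75/215 = 34.9%, the combination therapy 97/406 = 23.9% → counseling alone
Light smokers: counseling alone 10/11 = 90.9%, the combination therapy 22/26 = 84.6% → counseling alone
Moderate smokers: counseling alone 69/141 = 48.9%, the combination therapy 19/44 = 43.2% → counseling alone
Overall: counseling alone 154/367 = 42.0%, the combination therapy 138/476 = 29.0% → counseling alone
Counseling alone wins overall and in every dependence group — no reversal.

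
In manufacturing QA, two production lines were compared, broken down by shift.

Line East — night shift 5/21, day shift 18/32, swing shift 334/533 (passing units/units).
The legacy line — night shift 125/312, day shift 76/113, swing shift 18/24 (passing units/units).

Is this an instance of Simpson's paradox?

Night shift: Line East 5/21 = 23.8%, the legacy line 125/312 = 40.1% → the legacy line
Day shift: Line East 18/32 = 56.2%, the legacy line 76/113 = 67.3% → the legacy line
Swing shift: Line East 334/533 = 62.7%, the legacy line 18/24 = 75.0% → the legacy line
Overall: Line East 357/586 = 60.9%, the legacy line 219/449 = 48.8% → Line East
The legacy line wins each shift group but Line East wins overall — the comparison reverses. The legacy line's units skew toward night shift, which has a lower base rate.

Yes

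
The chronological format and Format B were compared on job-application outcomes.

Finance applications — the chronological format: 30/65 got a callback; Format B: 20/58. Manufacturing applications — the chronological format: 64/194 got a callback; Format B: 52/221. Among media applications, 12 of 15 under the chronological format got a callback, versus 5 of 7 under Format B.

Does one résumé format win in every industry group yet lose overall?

Finance: the chronological format 30/65 = 46.2%, Format B 20/58 = 34.5% → the chronological format
Manufacturing: the chronological format 64/194 = 33.0%, Format B 52/221 = 23.5% → the chronological format
Media: the chronological format 12/15 = 80.0%, Format B 5/7 = 71.4% → the chronological format
Overall: the chronological format 106/274 = 38.7%, Format B 77/286 = 26.9% → the chronological format
The chronological format wins overall and in every industry group — no reversal.

No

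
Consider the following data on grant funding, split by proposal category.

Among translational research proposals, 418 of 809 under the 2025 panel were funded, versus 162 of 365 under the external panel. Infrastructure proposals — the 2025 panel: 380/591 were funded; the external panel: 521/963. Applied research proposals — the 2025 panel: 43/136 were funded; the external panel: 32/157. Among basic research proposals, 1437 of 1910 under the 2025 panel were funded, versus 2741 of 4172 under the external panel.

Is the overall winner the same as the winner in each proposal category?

Yes

Translational research: the 2025 panel 418/809 = 51.7%, the external panel 162/365 = 44.4% → the 2025 panel
Infrastructure: the 2025 panel 380/591 = 64.3%, the external panel 521/963 = 54.1% → the 2025 panel
Applied research: the 2025 panel 43/136 = 31.6%, the external panel 32/157 = 20.4% → the 2025 panel
Basic research: the 2025 panel 1437/1910 = 75.2%, the external panel 2741/4172 = 65.7% → the 2025 panel
Overall: the 2025 panel 2278/3446 = 66.1%, the external panel 3456/5657 = 61.1% → the 2025 panel
The 2025 panel wins overall and in every proposal group — no reversal.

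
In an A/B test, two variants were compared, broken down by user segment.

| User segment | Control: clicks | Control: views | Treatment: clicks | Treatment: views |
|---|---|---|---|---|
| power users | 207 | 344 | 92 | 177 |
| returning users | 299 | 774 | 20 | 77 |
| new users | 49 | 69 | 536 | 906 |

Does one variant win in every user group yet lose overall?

Yes

Power users: Control 207/344 = 60.2%, Treatment 92/177 = 52.0% → Control
Returning users: Control 299/774 = 38.6%, Treatment 20/77 = 26.0% → Control
New users: Control 49/69 = 71.0%, Treatment 536/906 = 59.2% → Control
Overall: Control 555/1187 = 46.8%, Treatment 648/1160 = 55.9% → Treatment
Control wins each user group but Treatment wins overall — the comparison reverses. Control's views skew toward returning users, which has a lower base rate.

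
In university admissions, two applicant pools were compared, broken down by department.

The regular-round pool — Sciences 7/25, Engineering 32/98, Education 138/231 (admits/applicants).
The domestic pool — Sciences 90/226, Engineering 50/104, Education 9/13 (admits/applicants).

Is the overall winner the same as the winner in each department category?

No

Sciences: the regular-round pool 7/25 = 28.0%, the domestic pool 90/226 = 39.8% → the domestic pool
Engineering: the regular-round pool 32/98 = 32.7%, the domestic pool 50/104 = 48.1% → the domestic pool
Education: the regular-round pool 138/231 = 59.7%, the domestic pool 9/13 = 69.2% → the domestic pool
Overall: the regular-round pool 177/354 = 50.0%, the domestic pool 149/343 = 43.4% → the regular-round pool
The domestic pool wins each department group but the regular-round pool wins overall — the comparison reverses. The domestic pool's applicants skew toward Sciences, which has a lower base rate.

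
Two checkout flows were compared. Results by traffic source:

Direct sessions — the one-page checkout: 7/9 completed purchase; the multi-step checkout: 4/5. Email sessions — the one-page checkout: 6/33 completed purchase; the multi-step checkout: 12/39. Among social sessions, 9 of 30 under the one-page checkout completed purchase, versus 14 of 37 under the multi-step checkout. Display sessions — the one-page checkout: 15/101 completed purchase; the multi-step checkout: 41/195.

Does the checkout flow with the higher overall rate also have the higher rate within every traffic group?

Yes

Direct: the one-page checkout 7/9 = 77.8%, the multi-step checkout 4/5 = 80.0% → the multi-step checkout
Email: the one-page checkout 6/33 = 18.2%, the multi-step checkout 12/39 = 30.8% → the multi-step checkout
Social: the one-page checkout 9/30 = 30.0%, the multi-step checkout 14/37 = 37.8% → the multi-step checkout
Display: the one-page checkout 15/101 = 14.9%, the multi-step checkout 41/195 = 21.0% → the multi-step checkout
Overall: the one-page checkout 37/173 = 21.4%, the multi-step checkout 71/276 = 25.7% → the multi-step checkout
The multi-step checkout wins overall and in every traffic group — no reversal.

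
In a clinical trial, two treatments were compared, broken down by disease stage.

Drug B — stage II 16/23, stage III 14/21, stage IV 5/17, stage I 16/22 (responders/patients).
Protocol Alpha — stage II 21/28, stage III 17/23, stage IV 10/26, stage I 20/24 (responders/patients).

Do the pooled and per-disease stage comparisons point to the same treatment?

Stage II: Drug B 16/23 = 69.6%, Protocol Alpha 21/28 = 75.0% → Protocol Alpha
Stage III: Drug B 14/21 = 66.7%, Protocol Alpha 17/23 = 73.9% → Protocol Alpha
Stage IV: Drug B 5/17 = 29.4%, Protocol Alpha 10/26 = 38.5% → Protocol Alpha
Stage I: Drug B 16/22 = 72.7%, Protocol Alpha 20/24 = 83.3% → Protocol Alpha
Overall: Drug B 51/83 = 61.4%, Protocol Alpha 68/101 = 67.3% → Protocol Alpha
Protocol Alpha wins overall and in every disease group — no reversal.

Yes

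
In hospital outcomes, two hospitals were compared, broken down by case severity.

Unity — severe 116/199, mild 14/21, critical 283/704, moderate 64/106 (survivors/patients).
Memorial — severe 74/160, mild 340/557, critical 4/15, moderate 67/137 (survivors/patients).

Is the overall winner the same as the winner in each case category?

Severe: Unity 116/199 = 58.3%, Memorial 74/160 = 46.2% → Unity
Mild: Unity 14/21 = 66.7%, Memorial 340/557 = 61.0% → Unity
Critical: Unity 283/704 = 40.2%, Memorial 4/15 = 26.7% → Unity
Moderate: Unity 64/106 = 60.4%, Memorial 67/137 = 48.9% → Unity
Overall: Unity 477/1030 = 46.3%, Memorial 485/869 = 55.8% → Memorial
Unity wins each case group but Memorial wins overall — the comparison reverses. Unity's patients skew toward critical, which has a lower base rate.

No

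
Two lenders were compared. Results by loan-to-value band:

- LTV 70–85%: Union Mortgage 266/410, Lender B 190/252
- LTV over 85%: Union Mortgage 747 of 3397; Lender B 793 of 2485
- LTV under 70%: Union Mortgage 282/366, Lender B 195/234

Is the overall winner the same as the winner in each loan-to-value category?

Yes

LTV 70–85%: Union Mortgage 266/410 = 64.9%, Lender B 190/252 = 75.4% → Lender B
LTV over 85%: Union Mortgage 747/3397 = 22.0%, Lender B 793/2485 = 31.9% → Lender B
LTV under 70%: Union Mortgage 282/366 = 77.0%, Lender B 195/234 = 83.3% → Lender B
Overall: Union Mortgage 1295/4173 = 31.0%, Lender B 1178/2971 = 39.6% → Lender B
Lender B wins overall and in every loan-to-value group — no reversal.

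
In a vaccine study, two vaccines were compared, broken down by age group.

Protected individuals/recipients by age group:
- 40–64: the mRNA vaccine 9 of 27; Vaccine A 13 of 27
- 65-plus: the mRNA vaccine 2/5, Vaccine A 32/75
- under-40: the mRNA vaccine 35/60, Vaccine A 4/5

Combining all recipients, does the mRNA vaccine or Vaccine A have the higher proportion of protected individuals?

the mRNA vaccine

40–64: the mRNA vaccine 9/27 = 33.3%, Vaccine A 13/27 = 48.1% → Vaccine A
65-plus: the mRNA vaccine 2/5 = 40.0%, Vaccine A 32/75 = 42.7% → Vaccine A
Under-40: the mRNA vaccine 35/60 = 58.3%, Vaccine A 4/5 = 80.0% → Vaccine A
Overall: the mRNA vaccine 46/92 = 50.0%, Vaccine A 49/107 = 45.8% → the mRNA vaccine
(Vaccine A wins every age group but the mRNA vaccine wins overall — Vaccine A's recipients skew toward the low-rate 65-plus group.)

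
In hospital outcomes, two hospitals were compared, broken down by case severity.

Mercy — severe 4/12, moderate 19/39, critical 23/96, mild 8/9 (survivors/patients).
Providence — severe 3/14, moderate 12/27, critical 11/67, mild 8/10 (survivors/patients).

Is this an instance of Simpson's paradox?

No

Severe: Mercy 4/12 = 33.3%, Providence 3/14 = 21.4% → Mercy
Moderate: Mercy 19/39 = 48.7%, Providence 12/27 = 44.4% → Mercy
Critical: Mercy 23/96 = 24.0%, Providence 11/67 = 16.4% → Mercy
Mild: Mercy 8/9 = 88.9%, Providence 8/10 = 80.0% → Mercy
Overall: Mercy 54/156 = 34.6%, Providence 34/118 = 28.8% → Mercy
Mercy wins overall and in every case group — no reversal.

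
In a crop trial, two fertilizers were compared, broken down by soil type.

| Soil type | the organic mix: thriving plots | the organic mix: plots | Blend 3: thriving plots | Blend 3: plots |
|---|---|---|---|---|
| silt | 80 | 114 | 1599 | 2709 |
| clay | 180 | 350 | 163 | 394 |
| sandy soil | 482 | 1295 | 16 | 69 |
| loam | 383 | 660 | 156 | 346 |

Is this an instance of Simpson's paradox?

Silt: the organic mix 80/114 = 70.2%, Blend 3 1599/2709 = 59.0% → the organic mix
Clay: the organic mix 180/350 = 51.4%, Blend 3 163/394 = 41.4% → the organic mix
Sandy soil: the organic mix 482/1295 = 37.2%, Blend 3 16/69 = 23.2% → the organic mix
Loam: the organic mix 383/660 = 58.0%, Blend 3 156/346 = 45.1% → the organic mix
Overall: the organic mix 1125/2419 = 46.5%, Blend 3 1934/3518 = 55.0% → Blend 3
The organic mix wins each soil group but Blend 3 wins overall — the comparison reverses. The organic mix's plots skew toward sandy soil, which has a lower base rate.

Yes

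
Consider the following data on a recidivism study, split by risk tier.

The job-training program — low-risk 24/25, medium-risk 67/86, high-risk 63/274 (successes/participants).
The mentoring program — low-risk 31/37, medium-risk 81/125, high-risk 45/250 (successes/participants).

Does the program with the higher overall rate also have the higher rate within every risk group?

Yes

Low-risk: the job-training program 24/25 = 96.0%, the mentoring program 31/37 = 83.8% → the job-training program
Medium-risk: the job-training program 67/86 = 77.9%, the mentoring program 81/125 = 64.8% → the job-training program
High-risk: the job-training program 63/274 = 23.0%, the mentoring program 45/250 = 18.0% → the job-training program
Overall: the job-training program 154/385 = 40.0%, the mentoring program 157/412 = 38.1% → the job-training program
The job-training program wins overall and in every risk group — no reversal.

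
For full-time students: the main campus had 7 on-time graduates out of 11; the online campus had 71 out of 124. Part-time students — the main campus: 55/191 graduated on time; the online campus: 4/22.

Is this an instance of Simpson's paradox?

Full-time: the main campus 7/11 = 63.6%, the online campus 71/124 = 57.3% → the main campus
Part-time: the main campus 55/191 = 28.8%, the online campus 4/22 = 18.2% → the main campus
Overall: the main campus 62/202 = 30.7%, the online campus 75/146 = 51.4% → the online campus
The main campus wins each enrollment group but the online campus wins overall — the comparison reverses. The main campus's students skew toward part-time, which has a lower base rate.

Yes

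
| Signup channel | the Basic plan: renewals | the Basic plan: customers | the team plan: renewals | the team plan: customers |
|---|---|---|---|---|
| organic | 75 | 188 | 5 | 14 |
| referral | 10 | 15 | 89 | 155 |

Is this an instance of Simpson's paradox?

Organic: the Basic plan 75/188 = 39.9%, the team plan 5/14 = 35.7% → the Basic plan
Referral: the Basic plan 10/15 = 66.7%, the team plan 89/155 = 57.4% → the Basic plan
Overall: the Basic plan 85/203 = 41.9%, the team plan 94/169 = 55.6% → the team plan
The Basic plan wins each signup group but the team plan wins overall — the comparison reverses. The Basic plan's customers skew toward organic, which has a lower base rate.

Yes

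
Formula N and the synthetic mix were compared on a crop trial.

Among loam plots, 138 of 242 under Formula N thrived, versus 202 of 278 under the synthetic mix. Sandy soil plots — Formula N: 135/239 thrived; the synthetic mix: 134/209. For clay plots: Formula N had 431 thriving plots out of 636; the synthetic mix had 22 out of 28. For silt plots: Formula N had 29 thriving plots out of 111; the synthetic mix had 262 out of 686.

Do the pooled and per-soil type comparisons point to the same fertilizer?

No

Loam: Formula N 138/242 = 57.0%, the synthetic mix 202/278 = 72.7% → the synthetic mix
Sandy soil: Formula N 135/239 = 56.5%, the synthetic mix 134/209 = 64.1% → the synthetic mix
Clay: Formula N 431/636 = 67.8%, the synthetic mix 22/28 = 78.6% → the synthetic mix
Silt: Formula N 29/111 = 26.1%, the synthetic mix 262/686 = 38.2% → the synthetic mix
Overall: Formula N 733/1228 = 59.7%, the synthetic mix 620/1201 = 51.6% → Formula N
The synthetic mix wins each soil group but Formula N wins overall — the comparison reverses. The synthetic mix's plots skew toward silt, which has a lower base rate.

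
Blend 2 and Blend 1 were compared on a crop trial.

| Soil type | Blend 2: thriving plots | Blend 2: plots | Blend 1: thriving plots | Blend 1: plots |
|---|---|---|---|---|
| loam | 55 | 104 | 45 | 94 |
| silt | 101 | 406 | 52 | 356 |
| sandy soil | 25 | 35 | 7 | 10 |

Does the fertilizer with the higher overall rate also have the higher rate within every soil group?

Loam: Blend 2 55/104 = 52.9%, Blend 1 45/94 = 47.9% → Blend 2
Silt: Blend 2 101/406 = 24.9%, Blend 1 52/356 = 14.6% → Blend 2
Sandy soil: Blend 2 25/35 = 71.4%, Blend 1 7/10 = 70.0% → Blend 2
Overall: Blend 2 181/545 = 33.2%, Blend 1 104/460 = 22.6% → Blend 2
Blend 2 wins overall and in every soil group — no reversal.

Yes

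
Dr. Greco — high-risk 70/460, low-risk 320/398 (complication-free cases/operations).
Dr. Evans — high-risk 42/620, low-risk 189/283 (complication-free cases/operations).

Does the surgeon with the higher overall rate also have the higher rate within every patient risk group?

Yes

High-risk: Dr. Greco 70/460 = 15.2%, Dr. Evans 42/620 = 6.8% → Dr. Greco
Low-risk: Dr. Greco 320/398 = 80.4%, Dr. Evans 189/283 = 66.8% → Dr. Greco
Overall: Dr. Greco 390/858 = 45.5%, Dr. Evans 231/903 = 25.6% → Dr. Greco
Dr. Greco wins overall and in every patient risk group — no reversal.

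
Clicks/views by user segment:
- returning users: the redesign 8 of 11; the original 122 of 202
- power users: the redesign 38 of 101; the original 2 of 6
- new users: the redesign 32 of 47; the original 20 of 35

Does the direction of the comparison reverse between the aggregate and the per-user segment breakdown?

Yes

Returning users: the redesign 8/11 = 72.7%, the original 122/202 = 60.4% → the redesign
Power users: the redesign 38/101 = 37.6%, the original 2/6 = 33.3% → the redesign
New users: the redesign 32/47 = 68.1%, the original 20/35 = 57.1% → the redesign
Overall: the redesign 78/159 = 49.1%, the original 144/243 = 59.3% → the original
The redesign wins each user group but the original wins overall — the comparison reverses. The redesign's views skew toward power users, which has a lower base rate.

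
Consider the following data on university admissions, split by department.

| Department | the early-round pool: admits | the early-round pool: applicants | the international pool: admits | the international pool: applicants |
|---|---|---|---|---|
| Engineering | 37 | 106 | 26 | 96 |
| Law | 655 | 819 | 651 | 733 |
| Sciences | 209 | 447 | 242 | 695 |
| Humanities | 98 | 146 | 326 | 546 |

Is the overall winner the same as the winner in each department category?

Engineering: the early-round pool 37/106 = 34.9%, the international pool 26/96 = 27.1% → the early-round pool
Law: the early-round pool 655/819 = 80.0%, the international pool 651/733 = 88.8% → the international pool
Sciences: the early-round pool 209/447 = 46.8%, the international pool 242/695 = 34.8% → the early-round pool
Humanities: the early-round pool 98/146 = 67.1%, the international pool 326/546 = 59.7% → the early-round pool
Overall: the early-round pool 999/1518 = 65.8%, the international pool 1245/2070 = 60.1% → the early-round pool
Neither sweeps: the early-round pool wins 3 of 4 groups, the international pool wins 1. The early-round pool wins overall but not every group — no Simpson reversal.

No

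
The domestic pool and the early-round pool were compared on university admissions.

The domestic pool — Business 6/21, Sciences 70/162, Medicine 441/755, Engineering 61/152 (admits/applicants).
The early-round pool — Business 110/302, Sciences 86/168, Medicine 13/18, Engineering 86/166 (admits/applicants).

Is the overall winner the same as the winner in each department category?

No

Business: the domestic pool 6/21 = 28.6%, the early-round pool 110/302 = 36.4% → the early-round pool
Sciences: the domestic pool 70/162 = 43.2%, the early-round pool 86/168 = 51.2% → the early-round pool
Medicine: the domestic pool 441/755 = 58.4%, the early-round pool 13/18 = 72.2% → the early-round pool
Engineering: the domestic pool 61/152 = 40.1%, the early-round pool 86/166 = 51.8% → the early-round pool
Overall: the domestic pool 578/1090 = 53.0%, the early-round pool 295/654 = 45.1% → the domestic pool
The early-round pool wins each department group but the domestic pool wins overall — the comparison reverses. The early-round pool's applicants skew toward Business, which has a lower base rate.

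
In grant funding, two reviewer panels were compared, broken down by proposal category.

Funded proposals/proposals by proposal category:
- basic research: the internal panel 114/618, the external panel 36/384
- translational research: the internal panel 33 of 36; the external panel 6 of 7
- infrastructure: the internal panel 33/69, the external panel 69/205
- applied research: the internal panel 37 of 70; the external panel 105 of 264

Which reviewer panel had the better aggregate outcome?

the internal panel

Basic research: the internal panel 114/618 = 18.4%, the external panel 36/384 = 9.4% → the internal panel
Translational research: the internal panel 33/36 = 91.7%, the external panel 6/7 = 85.7% → the internal panel
Infrastructure: the internal panel 33/69 = 47.8%, the external panel 69/205 = 33.7% → the internal panel
Applied research: the internal panel 37/70 = 52.9%, the external panel 105/264 = 39.8% → the internal panel
Overall: the internal panel 217/793 = 27.4%, the external panel 216/860 = 25.1% → the internal panel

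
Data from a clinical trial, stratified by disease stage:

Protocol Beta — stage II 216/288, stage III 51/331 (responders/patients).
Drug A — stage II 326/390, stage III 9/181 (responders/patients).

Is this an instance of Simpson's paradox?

Stage II: Protocol Beta 216/288 = 75.0%, Drug A 326/390 = 83.6% → Drug A
Stage III: Protocol Beta 51/331 = 15.4%, Drug A 9/181 = 5.0% → Protocol Beta
Overall: Protocol Beta 267/619 = 43.1%, Drug A 335/571 = 58.7% → Drug A
Neither sweeps: Protocol Beta wins 1 of 2 groups, Drug A wins 1. Drug A wins overall but not every group — no Simpson reversal.

No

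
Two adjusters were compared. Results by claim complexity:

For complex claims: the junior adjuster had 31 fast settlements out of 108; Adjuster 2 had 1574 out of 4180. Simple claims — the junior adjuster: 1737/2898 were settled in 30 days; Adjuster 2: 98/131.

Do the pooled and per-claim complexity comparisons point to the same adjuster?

Complex: the junior adjuster 31/108 = 28.7%, Adjuster 2 1574/4180 = 37.7% → Adjuster 2
Simple: the junior adjuster 1737/2898 = 59.9%, Adjuster 2 98/131 = 74.8% → Adjuster 2
Overall: the junior adjuster 1768/3006 = 58.8%, Adjuster 2 1672/4311 = 38.8% → the junior adjuster
Adjuster 2 wins each claim group but the junior adjuster wins overall — the comparison reverses. Adjuster 2's claims skew toward complex, which has a lower base rate.

No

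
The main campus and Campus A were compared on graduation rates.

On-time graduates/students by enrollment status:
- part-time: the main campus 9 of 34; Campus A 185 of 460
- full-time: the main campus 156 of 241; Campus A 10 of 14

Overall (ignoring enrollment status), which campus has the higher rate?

the main campus

Part-time: the main campus 9/34 = 26.5%, Campus A 185/460 = 40.2% → Campus A
Full-time: the main campus 156/241 = 64.7%, Campus A 10/14 = 71.4% → Campus A
Overall: the main campus 165/275 = 60.0%, Campus A 195/474 = 41.1% → the main campus
(Campus A wins every enrollment group but the main campus wins overall — Campus A's students skew toward the low-rate part-time group.)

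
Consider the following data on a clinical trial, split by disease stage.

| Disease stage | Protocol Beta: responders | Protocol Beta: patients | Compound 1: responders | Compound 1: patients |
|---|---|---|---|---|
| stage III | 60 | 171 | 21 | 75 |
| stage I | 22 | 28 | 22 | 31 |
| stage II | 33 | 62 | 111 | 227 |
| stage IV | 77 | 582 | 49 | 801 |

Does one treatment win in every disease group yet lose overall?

Stage III: Protocol Beta 60/171 = 35.1%, Compound 1 21/75 = 28.0% → Protocol Beta
Stage I: Protocol Beta 22/28 = 78.6%, Compound 1 22/31 = 71.0% → Protocol Beta
Stage II: Protocol Beta 33/62 = 53.2%, Compound 1 111/227 = 48.9% → Protocol Beta
Stage IV: Protocol Beta 77/582 = 13.2%, Compound 1 49/801 = 6.1% → Protocol Beta
Overall: Protocol Beta 192/843 = 22.8%, Compound 1 203/1134 = 17.9% → Protocol Beta
Protocol Beta wins overall and in every disease group — no reversal.

No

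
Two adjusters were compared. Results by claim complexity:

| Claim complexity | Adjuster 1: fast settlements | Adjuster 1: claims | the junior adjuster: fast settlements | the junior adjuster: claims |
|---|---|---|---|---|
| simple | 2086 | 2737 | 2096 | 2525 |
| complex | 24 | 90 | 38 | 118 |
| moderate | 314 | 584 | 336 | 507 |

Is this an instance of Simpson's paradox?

Simple: Adjuster 1 2086/2737 = 76.2%, the junior adjuster 2096/2525 = 83.0% → the junior adjuster
Complex: Adjuster 1 24/90 = 26.7%, the junior adjuster 38/118 = 32.2% → the junior adjuster
Moderate: Adjuster 1 314/584 = 53.8%, the junior adjuster 336/507 = 66.3% → the junior adjuster
Overall: Adjuster 1 2424/3411 = 71.1%, the junior adjuster 2470/3150 = 78.4% → the junior adjuster
The junior adjuster wins overall and in every claim group — no reversal.

No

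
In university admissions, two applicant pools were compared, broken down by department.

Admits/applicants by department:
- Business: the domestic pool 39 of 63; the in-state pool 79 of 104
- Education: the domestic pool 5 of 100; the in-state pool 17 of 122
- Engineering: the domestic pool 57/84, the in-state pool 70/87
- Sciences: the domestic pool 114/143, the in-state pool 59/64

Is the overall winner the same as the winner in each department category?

Business: the domestic pool 39/63 = 61.9%, the in-state pool 79/104 = 76.0% → the in-state pool
Education: the domestic pool 5/100 = 5.0%, the in-state pool 17/122 = 13.9% → the in-state pool
Engineering: the domestic pool 57/84 = 67.9%, the in-state pool 70/87 = 80.5% → the in-state pool
Sciences: the domestic pool 114/143 = 79.7%, the in-state pool 59/64 = 92.2% → the in-state pool
Overall: the domestic pool 215/390 = 55.1%, the in-state pool 225/377 = 59.7% → the in-state pool
The in-state pool wins overall and in every department group — no reversal.

Yes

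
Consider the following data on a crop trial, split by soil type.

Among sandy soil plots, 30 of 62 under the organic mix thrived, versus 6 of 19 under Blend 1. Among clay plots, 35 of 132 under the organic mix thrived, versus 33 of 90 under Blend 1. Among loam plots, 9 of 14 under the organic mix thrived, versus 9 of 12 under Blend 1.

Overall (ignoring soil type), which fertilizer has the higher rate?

Sandy soil: the organic mix 30/62 = 48.4%, Blend 1 6/19 = 31.6% → the organic mix
Clay: the organic mix 35/132 = 26.5%, Blend 1 33/90 = 36.7% → Blend 1
Loam: the organic mix 9/14 = 64.3%, Blend 1 9/12 = 75.0% → Blend 1
Overall: the organic mix 74/208 = 35.6%, Blend 1 48/121 = 39.7% → Blend 1
(Neither sweeps every soil group, but Blend 1 has the higher pooled rate.)

Blend 1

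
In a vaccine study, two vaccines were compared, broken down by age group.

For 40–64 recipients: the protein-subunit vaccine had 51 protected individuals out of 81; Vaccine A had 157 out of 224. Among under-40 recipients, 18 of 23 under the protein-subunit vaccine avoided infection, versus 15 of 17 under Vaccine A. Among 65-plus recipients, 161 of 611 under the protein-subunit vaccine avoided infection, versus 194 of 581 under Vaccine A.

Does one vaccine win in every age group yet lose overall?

No

40–64: the protein-subunit vaccine 51/81 = 63.0%, Vaccine A 157/224 = 70.1% → Vaccine A
Under-40: the protein-subunit vaccine 18/23 = 78.3%, Vaccine A 15/17 = 88.2% → Vaccine A
65-plus: the protein-subunit vaccine 161/611 = 26.4%, Vaccine A 194/581 = 33.4% → Vaccine A
Overall: the protein-subunit vaccine 230/715 = 32.2%, Vaccine A 366/822 = 44.5% → Vaccine A
Vaccine A wins overall and in every age group — no reversal.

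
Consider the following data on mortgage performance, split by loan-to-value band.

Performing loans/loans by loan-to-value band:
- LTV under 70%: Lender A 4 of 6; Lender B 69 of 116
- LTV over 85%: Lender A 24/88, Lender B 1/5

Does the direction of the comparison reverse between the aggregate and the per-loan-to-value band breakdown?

Yes

LTV under 70%: Lender A 4/6 = 66.7%, Lender B 69/116 = 59.5% → Lender A
LTV over 85%: Lender A 24/88 = 27.3%, Lender B 1/5 = 20.0% → Lender A
Overall: Lender A 28/94 = 29.8%, Lender B 70/121 = 57.9% → Lender B
Lender A wins each loan-to-value group but Lender B wins overall — the comparison reverses. Lender A's loans skew toward LTV over 85%, which has a lower base rate.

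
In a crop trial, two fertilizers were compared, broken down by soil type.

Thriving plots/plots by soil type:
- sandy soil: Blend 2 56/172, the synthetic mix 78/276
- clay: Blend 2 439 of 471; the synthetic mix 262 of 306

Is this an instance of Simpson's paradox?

Sandy soil: Blend 2 56/172 = 32.6%, the synthetic mix 78/276 = 28.3% → Blend 2
Clay: Blend 2 439/471 = 93.2%, the synthetic mix 262/306 = 85.6% → Blend 2
Overall: Blend 2 495/643 = 77.0%, the synthetic mix 340/582 = 58.4% → Blend 2
Blend 2 wins overall and in every soil group — no reversal.

No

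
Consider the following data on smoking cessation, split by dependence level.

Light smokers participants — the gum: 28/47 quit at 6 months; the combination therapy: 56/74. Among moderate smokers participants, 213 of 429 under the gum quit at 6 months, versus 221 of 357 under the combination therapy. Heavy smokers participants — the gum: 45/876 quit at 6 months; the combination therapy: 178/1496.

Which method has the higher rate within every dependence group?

the combination therapy

Light smokers: the gum 28/47 = 59.6%, the combination therapy 56/74 = 75.7% → the combination therapy
Moderate smokers: the gum 213/429 = 49.7%, the combination therapy 221/357 = 61.9% → the combination therapy
Heavy smokers: the gum 45/876 = 5.1%, the combination therapy 178/1496 = 11.9% → the combination therapy
The combination therapy has the higher rate in all 3 groups.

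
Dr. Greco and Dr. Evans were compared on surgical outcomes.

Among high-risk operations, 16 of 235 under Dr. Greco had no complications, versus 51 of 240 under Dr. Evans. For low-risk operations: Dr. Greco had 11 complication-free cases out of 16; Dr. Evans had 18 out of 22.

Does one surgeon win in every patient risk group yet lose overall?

No

High-risk: Dr. Greco 16/235 = 6.8%, Dr. Evans 51/240 = 21.2% → Dr. Evans
Low-risk: Dr. Greco 11/16 = 68.8%, Dr. Evans 18/22 = 81.8% → Dr. Evans
Overall: Dr. Greco 27/251 = 10.8%, Dr. Evans 69/262 = 26.3% → Dr. Evans
Dr. Evans wins overall and in every patient risk group — no reversal.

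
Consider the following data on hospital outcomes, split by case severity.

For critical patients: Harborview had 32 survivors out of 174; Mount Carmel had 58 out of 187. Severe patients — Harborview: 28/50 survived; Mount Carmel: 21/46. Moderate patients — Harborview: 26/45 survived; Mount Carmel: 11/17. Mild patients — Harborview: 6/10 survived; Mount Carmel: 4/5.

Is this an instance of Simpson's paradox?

Critical: Harborview 32/174 = 18.4%, Mount Carmel 58/187 = 31.0% → Mount Carmel
Severe: Harborview 28/50 = 56.0%, Mount Carmel 21/46 = 45.7% → Harborview
Moderate: Harborview 26/45 = 57.8%, Mount Carmel 11/17 = 64.7% → Mount Carmel
Mild: Harborview 6/10 = 60.0%, Mount Carmel 4/5 = 80.0% → Mount Carmel
Overall: Harborview 92/279 = 33.0%, Mount Carmel 94/255 = 36.9% → Mount Carmel
Neither sweeps: Harborview wins 1 of 4 groups, Mount Carmel wins 3. Mount Carmel wins overall but not every group — no Simpson reversal.

No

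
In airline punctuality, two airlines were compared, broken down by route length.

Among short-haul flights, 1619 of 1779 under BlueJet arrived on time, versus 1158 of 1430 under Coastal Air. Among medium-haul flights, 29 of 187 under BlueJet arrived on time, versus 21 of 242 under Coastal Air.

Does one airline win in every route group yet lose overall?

Short-haul: BlueJet 1619/1779 = 91.0%, Coastal Air 1158/1430 = 81.0% → BlueJet
Medium-haul: BlueJet 29/187 = 15.5%, Coastal Air 21/242 = 8.7% → BlueJet
Overall: BlueJet 1648/1966 = 83.8%, Coastal Air 1179/1672 = 70.5% → BlueJet
BlueJet wins overall and in every route group — no reversal.

No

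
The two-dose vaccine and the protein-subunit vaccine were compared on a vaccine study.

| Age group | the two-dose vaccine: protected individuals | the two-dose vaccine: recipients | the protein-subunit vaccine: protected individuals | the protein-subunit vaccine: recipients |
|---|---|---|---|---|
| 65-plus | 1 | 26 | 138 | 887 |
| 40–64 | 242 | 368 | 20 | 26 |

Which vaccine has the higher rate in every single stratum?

65-plus: the two-dose vaccine 1/26 = 3.8%, the protein-subunit vaccine 138/887 = 15.6% → the protein-subunit vaccine
40–64: the two-dose vaccine 242/368 = 65.8%, the protein-subunit vaccine 20/26 = 76.9% → the protein-subunit vaccine
The protein-subunit vaccine has the higher rate in both groups.

the protein-subunit vaccine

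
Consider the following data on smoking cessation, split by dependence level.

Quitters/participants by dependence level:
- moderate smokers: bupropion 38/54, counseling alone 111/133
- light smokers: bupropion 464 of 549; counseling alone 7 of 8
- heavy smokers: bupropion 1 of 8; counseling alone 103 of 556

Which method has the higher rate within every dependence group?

Moderate smokers: bupropion 38/54 = 70.4%, counseling alone 111/133 = 83.5% → counseling alone
Light smokers: bupropion 464/549 = 84.5%, counseling alone 7/8 = 87.5% → counseling alone
Heavy smokers: bupropion 1/8 = 12.5%, counseling alone 103/556 = 18.5% → counseling alone
Counseling alone has the higher rate in all 3 groups.

counseling alone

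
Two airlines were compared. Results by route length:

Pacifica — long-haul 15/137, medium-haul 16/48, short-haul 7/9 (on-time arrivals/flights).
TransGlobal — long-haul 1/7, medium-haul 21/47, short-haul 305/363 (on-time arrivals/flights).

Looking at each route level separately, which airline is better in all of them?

TransGlobal

Long-haul: Pacifica 15/137 = 10.9%, TransGlobal 1/7 = 14.3% → TransGlobal
Medium-haul: Pacifica 16/48 = 33.3%, TransGlobal 21/47 = 44.7% → TransGlobal
Short-haul: Pacifica 7/9 = 77.8%, TransGlobal 305/363 = 84.0% → TransGlobal
TransGlobal has the higher rate in all 3 groups.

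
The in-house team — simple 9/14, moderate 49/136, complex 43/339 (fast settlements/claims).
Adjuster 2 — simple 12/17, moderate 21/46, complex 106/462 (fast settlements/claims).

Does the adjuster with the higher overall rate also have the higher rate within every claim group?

Yes

Simple: the in-house team 9/14 = 64.3%, Adjuster 2 12/17 = 70.6% → Adjuster 2
Moderate: the in-house team 49/136 = 36.0%, Adjuster 2 21/46 = 45.7% → Adjuster 2
Complex: the in-house team 43/339 = 12.7%, Adjuster 2 106/462 = 22.9% → Adjuster 2
Overall: the in-house team 101/489 = 20.7%, Adjuster 2 139/525 = 26.5% → Adjuster 2
Adjuster 2 wins overall and in every claim group — no reversal.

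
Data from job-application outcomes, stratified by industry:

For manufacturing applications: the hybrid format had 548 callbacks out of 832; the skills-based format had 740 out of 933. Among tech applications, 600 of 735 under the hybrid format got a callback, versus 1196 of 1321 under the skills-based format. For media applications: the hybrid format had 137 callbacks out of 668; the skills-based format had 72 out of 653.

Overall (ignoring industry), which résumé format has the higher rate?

Manufacturing: the hybrid format 548/832 = 65.9%, the skills-based format 740/933 = 79.3% → the skills-based format
Tech: the hybrid format 600/735 = 81.6%, the skills-based format 1196/1321 = 90.5% → the skills-based format
Media: the hybrid format 137/668 = 20.5%, the skills-based format 72/653 = 11.0% → the hybrid format
Overall: the hybrid format 1285/2235 = 57.5%, the skills-based format 2008/2907 = 69.1% → the skills-based format
(Neither sweeps every industry group, but the skills-based format has the higher pooled rate.)

the skills-based format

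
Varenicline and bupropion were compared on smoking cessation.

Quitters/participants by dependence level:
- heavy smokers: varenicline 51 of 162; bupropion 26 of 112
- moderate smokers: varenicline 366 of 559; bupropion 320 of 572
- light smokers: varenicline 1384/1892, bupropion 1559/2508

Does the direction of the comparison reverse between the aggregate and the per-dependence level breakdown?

No

Heavy smokers: varenicline 51/162 = 31.5%, bupropion 26/112 = 23.2% → varenicline
Moderate smokers: varenicline 366/559 = 65.5%, bupropion 320/572 = 55.9% → varenicline
Light smokers: varenicline 1384/1892 = 73.2%, bupropion 1559/2508 = 62.2% → varenicline
Overall: varenicline 1801/2613 = 68.9%, bupropion 1905/3192 = 59.7% → varenicline
Varenicline wins overall and in every dependence group — no reversal.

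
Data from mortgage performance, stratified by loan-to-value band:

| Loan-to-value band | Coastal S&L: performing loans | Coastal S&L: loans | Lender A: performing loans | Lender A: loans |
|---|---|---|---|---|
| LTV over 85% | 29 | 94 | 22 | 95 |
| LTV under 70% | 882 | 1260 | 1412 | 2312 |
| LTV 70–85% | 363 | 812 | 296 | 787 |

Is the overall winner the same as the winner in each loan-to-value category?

Yes

LTV over 85%: Coastal S&L 29/94 = 30.9%, Lender A 22/95 = 23.2% → Coastal S&L
LTV under 70%: Coastal S&L 882/1260 = 70.0%, Lender A 1412/2312 = 61.1% → Coastal S&L
LTV 70–85%: Coastal S&L 363/812 = 44.7%, Lender A 296/787 = 37.6% → Coastal S&L
Overall: Coastal S&L 1274/2166 = 58.8%, Lender A 1730/3194 = 54.2% → Coastal S&L
Coastal S&L wins overall and in every loan-to-value group — no reversal.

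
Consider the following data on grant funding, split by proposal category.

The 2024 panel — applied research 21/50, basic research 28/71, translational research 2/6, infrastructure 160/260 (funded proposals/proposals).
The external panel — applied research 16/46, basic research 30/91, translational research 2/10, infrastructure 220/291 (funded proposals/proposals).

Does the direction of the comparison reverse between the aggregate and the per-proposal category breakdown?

Applied research: the 2024 panel 21/50 = 42.0%, the external panel 16/46 = 34.8% → the 2024 panel
Basic research: the 2024 panel 28/71 = 39.4%, the external panel 30/91 = 33.0% → the 2024 panel
Translational research: the 2024 panel 2/6 = 33.3%, the external panel 2/10 = 20.0% → the 2024 panel
Infrastructure: the 2024 panel 160/260 = 61.5%, the external panel 220/291 = 75.6% → the external panel
Overall: the 2024 panel 211/387 = 54.5%, the external panel 268/438 = 61.2% → the external panel
Neither sweeps: the 2024 panel wins 3 of 4 groups, the external panel wins 1. The external panel wins overall but not every group — no Simpson reversal.

No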